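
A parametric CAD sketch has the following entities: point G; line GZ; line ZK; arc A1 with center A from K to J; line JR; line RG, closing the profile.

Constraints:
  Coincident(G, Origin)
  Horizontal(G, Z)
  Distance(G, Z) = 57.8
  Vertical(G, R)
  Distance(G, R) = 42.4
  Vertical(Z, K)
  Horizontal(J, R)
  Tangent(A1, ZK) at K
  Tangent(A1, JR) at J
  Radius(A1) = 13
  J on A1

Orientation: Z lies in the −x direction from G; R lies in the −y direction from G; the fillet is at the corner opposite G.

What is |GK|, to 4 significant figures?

64.85

G is at the origin; G and Z share the same y with |GZ| = 57.8 and Z on the −x side, so Z = (-57.80, 0.000). G and R share the same x with |GR| = 42.4 and R on the −y side, so R = (0.000, -42.40). The virtual corner opposite G is at (-57.80, -42.40). A1 meets ZK tangentially, so AK is at right angles to ZK and A1 meets JR tangentially, so AJ is at right angles to JR, with radius 13.0, so the center A sits 13.0 in from both sides at A = (-44.80, -29.40). That places the tangent points at K = (-57.80, -29.40) on ZK and J = (-44.80, -42.40) on JR. Then |GK| = |K − G| = 64.85.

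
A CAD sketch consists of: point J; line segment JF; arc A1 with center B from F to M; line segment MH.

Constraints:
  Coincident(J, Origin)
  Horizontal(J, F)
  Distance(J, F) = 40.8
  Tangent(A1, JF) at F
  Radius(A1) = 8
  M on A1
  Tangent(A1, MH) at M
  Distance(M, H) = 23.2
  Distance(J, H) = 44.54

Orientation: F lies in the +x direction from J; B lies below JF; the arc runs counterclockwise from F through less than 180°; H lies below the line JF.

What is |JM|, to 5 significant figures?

33.705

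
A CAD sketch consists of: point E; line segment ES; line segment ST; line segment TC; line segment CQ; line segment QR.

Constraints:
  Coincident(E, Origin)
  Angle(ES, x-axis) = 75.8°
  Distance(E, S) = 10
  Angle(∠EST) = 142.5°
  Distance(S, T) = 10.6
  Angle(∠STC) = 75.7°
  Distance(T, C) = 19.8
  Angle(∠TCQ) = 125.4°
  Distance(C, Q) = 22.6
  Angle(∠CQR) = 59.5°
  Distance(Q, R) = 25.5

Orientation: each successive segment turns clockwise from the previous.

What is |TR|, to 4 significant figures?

21.92

∠TCQ = 125.4° gives CQ at -120.6° from the x-axis; with |CQ| = 22.6, Q = (7.321, -21.28). ∠CQR = 59.5° gives QR at 118.9° from the x-axis; with |QR| = 25.5, R = (-5.003, 1.047). Then |TR| = |R − T| = 21.92.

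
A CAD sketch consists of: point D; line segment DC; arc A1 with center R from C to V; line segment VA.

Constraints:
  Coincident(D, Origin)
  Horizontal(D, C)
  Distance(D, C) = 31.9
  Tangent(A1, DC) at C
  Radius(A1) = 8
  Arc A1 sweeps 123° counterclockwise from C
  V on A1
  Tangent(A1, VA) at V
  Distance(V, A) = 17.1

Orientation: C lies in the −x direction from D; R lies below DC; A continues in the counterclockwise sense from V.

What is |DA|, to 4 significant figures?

39.64

D is at the origin; D and C share the same y with |DC| = 31.9 and C on the −x side, so C = (-31.90, 0.000). A1 meets DC tangentially, so RC is at right angles to DC, so R = C + (0, -8) = (-31.90, -8.000). On A1, C sits at bearing 90° from R; a 123° counterclockwise sweep puts V at bearing 213°, so V = R + 8.0·(cos 213°, sin 213°) = (-38.61, -12.36). The tangent condition forces RV to be normal to VA, so VA runs along (−sin 213°, cos 213°); with |VA| = 17.1, A = (-29.30, -26.70). Then |DA| = |A − D| = 39.64.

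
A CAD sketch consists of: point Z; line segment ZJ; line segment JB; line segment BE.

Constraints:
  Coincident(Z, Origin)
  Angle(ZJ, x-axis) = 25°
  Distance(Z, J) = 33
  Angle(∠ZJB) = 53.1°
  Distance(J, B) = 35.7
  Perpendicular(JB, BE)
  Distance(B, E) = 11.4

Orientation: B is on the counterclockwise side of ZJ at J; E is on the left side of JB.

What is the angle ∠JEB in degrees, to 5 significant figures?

72.290°

∠ZJB = 53.1°, so JB runs at 25.0° + (180° − 53.1°) = 151.90° from the x-axis; with |JB| = 35.7, B = J + 35.7·(cos 151.90°, sin 151.90°) = (-1.5838, 30.762). JB ⟂ BE; with |BE| = 11.4 on the left of JB, E = B + 11.4·(-0.47101, -0.88213) = (-6.9533, 20.705). Then cos ∠JEB = EJ·EB / (|EJ||EB|), giving 72.290°.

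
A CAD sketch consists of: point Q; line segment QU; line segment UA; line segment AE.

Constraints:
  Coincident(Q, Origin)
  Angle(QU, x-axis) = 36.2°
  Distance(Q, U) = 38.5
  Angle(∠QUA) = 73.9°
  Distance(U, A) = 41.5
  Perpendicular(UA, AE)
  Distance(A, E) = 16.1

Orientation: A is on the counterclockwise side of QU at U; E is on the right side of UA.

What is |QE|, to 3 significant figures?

61.4

Q is at the origin; QU runs at 36.2° with length 38.5, so U = 38.5·(cos 36.2°, sin 36.2°) = (31.1, 22.7). ∠QUA = 73.9°, so UA runs at 36.2° + (180° − 73.9°) = 142° from the x-axis; with |UA| = 41.5, A = U + 41.5·(cos 142°, sin 142°) = (-1.77, 48.1). UA is perpendicular to AE; with |AE| = 16.1 on the right of UA, E = A + 16.1·(0.612, 0.791) = (8.08, 60.9). Then |QE| = |E − Q| = 61.4.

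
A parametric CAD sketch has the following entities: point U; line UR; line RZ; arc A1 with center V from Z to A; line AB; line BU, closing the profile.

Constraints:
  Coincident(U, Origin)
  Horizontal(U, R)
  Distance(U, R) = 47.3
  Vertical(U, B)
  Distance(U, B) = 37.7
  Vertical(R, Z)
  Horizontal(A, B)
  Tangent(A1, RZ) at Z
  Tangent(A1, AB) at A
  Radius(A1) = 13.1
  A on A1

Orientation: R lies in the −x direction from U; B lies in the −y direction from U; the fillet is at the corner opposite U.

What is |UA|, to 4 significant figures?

50.90

U is at the origin; UR is horizontal with |UR| = 47.3 and R on the −x side, so R = (-47.30, 0.000). UB is vertical with |UB| = 37.7 and B on the −y side, so B = (0.000, -37.70). The virtual corner opposite U is at (-47.30, -37.70). Since A1 is tangent to RZ there, VZ ⟂ RZ and tangency of A1 to AB means the radius VA is perpendicular to AB, with radius 13.1, so the center V sits 13.1 in from both sides at V = (-34.20, -24.60). That places the tangent points at Z = (-47.30, -24.60) on RZ and A = (-34.20, -37.70) on AB. Then |UA| = |A − U| = 50.90.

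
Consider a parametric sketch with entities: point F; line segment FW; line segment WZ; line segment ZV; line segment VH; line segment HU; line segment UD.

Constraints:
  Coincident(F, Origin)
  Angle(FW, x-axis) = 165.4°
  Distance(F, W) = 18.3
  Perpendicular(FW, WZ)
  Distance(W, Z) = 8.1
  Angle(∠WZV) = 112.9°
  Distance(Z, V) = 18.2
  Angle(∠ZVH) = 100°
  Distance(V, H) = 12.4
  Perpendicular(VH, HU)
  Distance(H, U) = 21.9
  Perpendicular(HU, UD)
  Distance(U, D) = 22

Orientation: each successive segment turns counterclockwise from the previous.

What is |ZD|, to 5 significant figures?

7.5684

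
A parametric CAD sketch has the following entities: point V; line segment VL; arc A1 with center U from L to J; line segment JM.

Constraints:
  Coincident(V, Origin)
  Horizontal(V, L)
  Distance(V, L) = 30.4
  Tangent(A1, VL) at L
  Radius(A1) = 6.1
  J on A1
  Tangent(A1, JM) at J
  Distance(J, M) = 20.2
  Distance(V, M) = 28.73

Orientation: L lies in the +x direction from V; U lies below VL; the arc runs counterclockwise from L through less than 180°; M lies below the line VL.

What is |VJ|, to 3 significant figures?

25.0

Checks: |UJ| = 6.100 ✓; ∠(UJ, JM) = 90.00° ✓; |JM| = 20.20 ✓; |VM| = 28.73 ✓.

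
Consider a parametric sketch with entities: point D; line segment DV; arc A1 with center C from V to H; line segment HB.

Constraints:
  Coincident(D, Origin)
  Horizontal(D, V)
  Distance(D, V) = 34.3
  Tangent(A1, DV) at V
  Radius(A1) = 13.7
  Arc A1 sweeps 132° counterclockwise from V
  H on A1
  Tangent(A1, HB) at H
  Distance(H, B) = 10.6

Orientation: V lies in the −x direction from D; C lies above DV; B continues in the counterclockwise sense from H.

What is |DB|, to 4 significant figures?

43.81

On A1, V sits at bearing -90° from C; a 132° counterclockwise sweep puts H at bearing 42°, so H = C + 13.7·(cos 42°, sin 42°) = (-24.12, 22.87). Tangency of A1 to HB means the radius CH is perpendicular to HB, so HB runs along (−sin 42°, cos 42°); with |HB| = 10.6, B = (-31.21, 30.74). Then |DB| = |B − D| = 43.81.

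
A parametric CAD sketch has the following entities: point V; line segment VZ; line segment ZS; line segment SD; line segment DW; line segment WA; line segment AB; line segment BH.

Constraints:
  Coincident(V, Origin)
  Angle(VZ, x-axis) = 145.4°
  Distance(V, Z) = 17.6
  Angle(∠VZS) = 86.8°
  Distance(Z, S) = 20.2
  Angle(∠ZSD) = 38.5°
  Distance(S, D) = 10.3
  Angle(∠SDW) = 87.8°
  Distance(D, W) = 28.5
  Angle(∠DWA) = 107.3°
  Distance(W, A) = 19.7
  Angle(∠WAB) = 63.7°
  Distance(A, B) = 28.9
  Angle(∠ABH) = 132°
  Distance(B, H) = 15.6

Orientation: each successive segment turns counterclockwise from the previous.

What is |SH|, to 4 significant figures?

9.595

∠WAB = 63.7° gives AB at -58.70° from the x-axis; with |AB| = 28.9, B = (-30.76, -3.750). ∠ABH = 132.0° gives BH at -10.70° from the x-axis; with |BH| = 15.6, H = (-15.44, -6.647). Then |SH| = |H − S| = 9.595.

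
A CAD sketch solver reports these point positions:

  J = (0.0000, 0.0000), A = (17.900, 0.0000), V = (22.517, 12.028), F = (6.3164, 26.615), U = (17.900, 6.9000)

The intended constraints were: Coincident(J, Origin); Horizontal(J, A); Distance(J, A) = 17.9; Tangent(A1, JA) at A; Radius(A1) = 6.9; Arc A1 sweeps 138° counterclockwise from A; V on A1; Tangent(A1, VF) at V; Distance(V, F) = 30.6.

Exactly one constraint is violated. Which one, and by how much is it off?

Distance(V, F) = 30.6 — off by 8.80.

J = (0.00, 0.00) ✓; J.y = 0.00, A.y = 0.00 ✓; |JA| = 17.90 ✓; ∠(UA, AJ) = 90.00° ✓; |UA| = 6.900 ✓; bearing(U→V) − bearing(U→A) = 138.0° ✓; |UV| = 6.900 ✓; ∠(UV, VF) = 90.00° ✓; |VF| = 21.80 ✗.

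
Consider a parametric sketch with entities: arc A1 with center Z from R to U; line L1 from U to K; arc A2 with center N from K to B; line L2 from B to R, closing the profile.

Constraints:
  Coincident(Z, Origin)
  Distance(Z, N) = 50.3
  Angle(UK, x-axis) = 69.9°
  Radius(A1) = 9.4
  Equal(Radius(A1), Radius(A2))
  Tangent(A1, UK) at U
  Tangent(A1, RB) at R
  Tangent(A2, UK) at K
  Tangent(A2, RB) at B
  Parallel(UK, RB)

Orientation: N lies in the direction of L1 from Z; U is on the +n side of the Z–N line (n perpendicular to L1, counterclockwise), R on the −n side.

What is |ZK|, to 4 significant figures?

51.17

The slot axis is L1's direction at 69.9°, so u = (cos 69.9°, sin 69.9°) = (0.3437, 0.9391) and n = (−sin 69.9°, cos 69.9°) = (-0.9391, 0.3437). Z is at the origin and N lies 50.3 along u from Z, so N = 50.3·u = (17.29, 47.24). Tangency of A1 to both parallel lines with radius 9.4 puts U and R at Z ± 9.4·n: U = (-8.827, 3.230), R = (8.827, -3.230). Equal radii place K and B the same way about N: K = N + 9.4·n = (8.459, 50.47), B = N − 9.4·n = (26.11, 44.01). Then |ZK| = |K − Z| = 51.17.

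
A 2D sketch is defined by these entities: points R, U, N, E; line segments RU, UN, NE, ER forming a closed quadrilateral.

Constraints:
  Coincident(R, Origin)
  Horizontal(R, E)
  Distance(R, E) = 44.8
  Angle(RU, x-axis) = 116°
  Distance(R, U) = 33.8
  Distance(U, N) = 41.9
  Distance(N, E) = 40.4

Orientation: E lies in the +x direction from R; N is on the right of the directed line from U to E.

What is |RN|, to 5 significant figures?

8.2200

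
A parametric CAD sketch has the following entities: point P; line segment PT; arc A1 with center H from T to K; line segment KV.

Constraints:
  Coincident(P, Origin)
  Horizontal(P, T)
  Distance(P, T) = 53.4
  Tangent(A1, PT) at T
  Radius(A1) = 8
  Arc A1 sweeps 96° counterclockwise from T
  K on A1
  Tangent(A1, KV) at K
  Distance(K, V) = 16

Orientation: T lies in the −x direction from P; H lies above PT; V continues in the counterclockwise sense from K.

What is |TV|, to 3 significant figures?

25.5

P is at the origin; P and T share the same y with |PT| = 53.4 and T on the −x side, so T = (-53.4, 0.00). A1 meets PT tangentially, so HT is at right angles to PT, so H = T + (0, 8) = (-53.4, 8.00). On A1, T sits at bearing -90° from H; a 96° counterclockwise sweep puts K at bearing 6°, so K = H + 8.0·(cos 6°, sin 6°) = (-45.4, 8.84). A1 meets KV tangentially, so HK is at right angles to KV, so KV runs along (−sin 6°, cos 6°); with |KV| = 16.0, V = (-47.1, 24.7). Then |TV| = |V − T| = 25.5.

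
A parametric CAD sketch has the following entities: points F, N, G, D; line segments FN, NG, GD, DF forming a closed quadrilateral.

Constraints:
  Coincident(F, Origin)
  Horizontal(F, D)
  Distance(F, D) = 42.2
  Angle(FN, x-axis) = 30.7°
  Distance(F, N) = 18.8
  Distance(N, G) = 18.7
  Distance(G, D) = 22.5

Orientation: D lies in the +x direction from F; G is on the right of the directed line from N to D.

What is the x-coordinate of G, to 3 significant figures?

21.3

F is at the origin; FD is horizontal with |FD| = 42.2 and D in +x, so D = (42.2, 0). FN runs at 30.7° with |FN| = 18.8, so N = (16.2, 9.60). G is determined by |NG| = 18.7 and |GD| = 22.5 together: it lies at the intersection of circle(N, 18.7) and circle(D, 22.5). With |ND| = 27.7, the foot of the radical line on ND is 11.1 from N and the perpendicular offset is √(18.7² − 11.1²) = 15.1. Taking the right-of-ND solution: G = (21.3, -8.38).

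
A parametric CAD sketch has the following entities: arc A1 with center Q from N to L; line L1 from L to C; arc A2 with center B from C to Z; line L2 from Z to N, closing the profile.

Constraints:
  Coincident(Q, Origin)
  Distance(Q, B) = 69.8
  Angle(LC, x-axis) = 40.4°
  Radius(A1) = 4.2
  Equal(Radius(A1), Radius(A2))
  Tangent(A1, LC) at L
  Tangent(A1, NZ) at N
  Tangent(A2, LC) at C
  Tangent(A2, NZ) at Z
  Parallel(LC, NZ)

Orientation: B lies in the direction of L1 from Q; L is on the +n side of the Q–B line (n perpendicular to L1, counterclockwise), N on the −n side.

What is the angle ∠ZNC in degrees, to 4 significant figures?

6.862°

The slot axis is L1's direction at 40.4°, so u = (cos 40.4°, sin 40.4°) = (0.7615, 0.6481) and n = (−sin 40.4°, cos 40.4°) = (-0.6481, 0.7615). Q is at the origin and B lies 69.8 along u from Q, so B = 69.8·u = (53.16, 45.24). Tangency of A1 to both parallel lines with radius 4.2 puts L and N at Q ± 4.2·n: L = (-2.722, 3.198), N = (2.722, -3.198). Equal radii place C and Z the same way about B: C = B + 4.2·n = (50.43, 48.44), Z = B − 4.2·n = (55.88, 42.04). Then cos ∠ZNC = NZ·NC / (|NZ||NC|), giving 6.862°.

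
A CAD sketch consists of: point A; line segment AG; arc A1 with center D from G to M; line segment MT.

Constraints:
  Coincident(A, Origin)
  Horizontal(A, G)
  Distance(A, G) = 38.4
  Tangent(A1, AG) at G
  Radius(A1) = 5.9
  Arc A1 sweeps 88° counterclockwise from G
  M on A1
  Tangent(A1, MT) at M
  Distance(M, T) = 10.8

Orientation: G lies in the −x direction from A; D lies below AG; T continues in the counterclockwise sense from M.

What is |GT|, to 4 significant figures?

17.64

A is at the origin; A and G share the same y with |AG| = 38.4 and G on the −x side, so G = (-38.40, 0.000). A1 meets AG tangentially, so DG is at right angles to AG, so D = G + (0, -5.9) = (-38.40, -5.900). On A1, G sits at bearing 90° from D; an 88° counterclockwise sweep puts M at bearing 178°, so M = D + 5.9·(cos 178°, sin 178°) = (-44.30, -5.694). A1 meets MT tangentially, so DM is at right angles to MT, so MT runs along (−sin 178°, cos 178°); with |MT| = 10.8, T = (-44.67, -16.49). Then |GT| = |T − G| = 17.64.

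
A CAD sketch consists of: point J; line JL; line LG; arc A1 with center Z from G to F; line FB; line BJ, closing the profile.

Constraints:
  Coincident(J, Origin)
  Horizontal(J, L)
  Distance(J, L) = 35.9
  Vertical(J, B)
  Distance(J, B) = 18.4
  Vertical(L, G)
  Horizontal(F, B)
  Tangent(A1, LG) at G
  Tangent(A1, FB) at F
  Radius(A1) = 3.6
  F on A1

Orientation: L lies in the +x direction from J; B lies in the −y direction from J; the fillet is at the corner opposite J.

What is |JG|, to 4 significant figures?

38.83

J is at the origin; JL is horizontal with |JL| = 35.9 and L on the +x side, so L = (35.90, 0.000). JB is vertical with |JB| = 18.4 and B on the −y side, so B = (0.000, -18.40). The virtual corner opposite J is at (35.90, -18.40). The tangent condition forces ZG to be normal to LG and the tangent condition forces ZF to be normal to FB, with radius 3.6, so the center Z sits 3.6 in from both sides at Z = (32.30, -14.80). That places the tangent points at G = (35.90, -14.80) on LG and F = (32.30, -18.40) on FB. Then |JG| = |G − J| = 38.83.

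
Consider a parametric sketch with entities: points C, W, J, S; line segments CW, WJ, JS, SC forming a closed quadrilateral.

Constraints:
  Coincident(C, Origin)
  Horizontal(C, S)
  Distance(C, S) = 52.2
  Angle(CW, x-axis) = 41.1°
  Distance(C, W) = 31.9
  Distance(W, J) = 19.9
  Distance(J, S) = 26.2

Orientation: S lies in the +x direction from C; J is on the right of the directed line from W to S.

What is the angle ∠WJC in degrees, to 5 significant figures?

86.842°

Checks: |WJ| = 19.90 ✓; |JS| = 26.20 ✓.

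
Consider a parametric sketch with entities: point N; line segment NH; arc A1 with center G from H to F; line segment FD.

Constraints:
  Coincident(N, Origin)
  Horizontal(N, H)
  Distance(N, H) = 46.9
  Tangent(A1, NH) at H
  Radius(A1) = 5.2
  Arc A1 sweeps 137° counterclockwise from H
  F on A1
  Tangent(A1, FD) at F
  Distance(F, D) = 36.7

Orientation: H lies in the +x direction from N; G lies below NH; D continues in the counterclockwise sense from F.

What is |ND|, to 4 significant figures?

78.01

N is at the origin; NH is horizontal with |NH| = 46.9 and H on the +x side, so H = (46.90, 0.000). A1 meets NH tangentially, so GH is at right angles to NH, so G = H + (0, -5.2) = (46.90, -5.200). On A1, H sits at bearing 90° from G; a 137° counterclockwise sweep puts F at bearing 227°, so F = G + 5.2·(cos 227°, sin 227°) = (43.35, -9.003). A1 meets FD tangentially, so GF is at right angles to FD, so FD runs along (−sin 227°, cos 227°); with |FD| = 36.7, D = (70.19, -34.03). Then |ND| = |D − N| = 78.01.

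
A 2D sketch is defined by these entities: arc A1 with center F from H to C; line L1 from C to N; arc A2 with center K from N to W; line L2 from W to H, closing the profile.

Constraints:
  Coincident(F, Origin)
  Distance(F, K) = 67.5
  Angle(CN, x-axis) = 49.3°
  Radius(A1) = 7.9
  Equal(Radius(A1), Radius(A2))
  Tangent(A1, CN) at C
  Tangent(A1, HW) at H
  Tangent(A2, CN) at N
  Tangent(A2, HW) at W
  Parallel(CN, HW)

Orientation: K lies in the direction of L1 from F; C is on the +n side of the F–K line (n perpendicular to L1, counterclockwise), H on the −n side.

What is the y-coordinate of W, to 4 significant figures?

46.02

The slot axis is L1's direction at 49.3°, so u = (cos 49.3°, sin 49.3°) = (0.6521, 0.7581) and n = (−sin 49.3°, cos 49.3°) = (-0.7581, 0.6521). F is at the origin and K lies 67.5 along u from F, so K = 67.5·u = (44.02, 51.17). Tangency of A1 to both parallel lines with radius 7.9 puts C and H at F ± 7.9·n: C = (-5.989, 5.152), H = (5.989, -5.152). Equal radii place N and W the same way about K: N = K + 7.9·n = (38.03, 56.33), W = K − 7.9·n = (50.01, 46.02). So W.y = 46.02.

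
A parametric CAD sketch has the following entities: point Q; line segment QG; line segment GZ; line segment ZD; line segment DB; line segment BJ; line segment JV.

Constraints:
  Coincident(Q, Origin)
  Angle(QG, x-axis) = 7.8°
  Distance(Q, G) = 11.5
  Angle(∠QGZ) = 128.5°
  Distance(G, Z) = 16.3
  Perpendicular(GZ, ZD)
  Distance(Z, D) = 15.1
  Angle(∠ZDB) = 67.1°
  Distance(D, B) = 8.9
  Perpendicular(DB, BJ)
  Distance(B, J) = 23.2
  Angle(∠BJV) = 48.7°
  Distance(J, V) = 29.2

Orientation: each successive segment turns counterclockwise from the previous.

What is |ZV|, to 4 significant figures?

21.39

Q is at the origin; QG runs at 7.8° with length 11.5, so G = (11.39, 1.561). ∠QGZ = 128.5° gives GZ at 59.30° from the x-axis; with |GZ| = 16.3, Z = (19.72, 15.58). GZ is perpendicular to ZD, so ZD runs at 149.3°; with |ZD| = 15.1, D = (6.732, 23.29). ∠ZDB = 67.1° gives DB at -97.80° from the x-axis; with |DB| = 8.9, B = (5.524, 14.47). DB is perpendicular to BJ, so BJ runs at -7.800°; with |BJ| = 23.2, J = (28.51, 11.32). ∠BJV = 48.7° gives JV at 123.5° from the x-axis; with |JV| = 29.2, V = (12.39, 35.67). Then |ZV| = |V − Z| = 21.39.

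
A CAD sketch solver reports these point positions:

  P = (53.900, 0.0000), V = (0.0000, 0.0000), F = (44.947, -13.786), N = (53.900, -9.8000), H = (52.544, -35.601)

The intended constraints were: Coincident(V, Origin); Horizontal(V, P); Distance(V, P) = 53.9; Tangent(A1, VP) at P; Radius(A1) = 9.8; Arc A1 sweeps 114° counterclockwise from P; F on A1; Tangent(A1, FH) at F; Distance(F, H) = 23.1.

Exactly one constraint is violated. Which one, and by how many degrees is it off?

Tangent(A1, FH) at F — off by 4.80°.

V = (0.00, 0.00) ✓; V.y = 0.00, P.y = 0.00 ✓; |VP| = 53.90 ✓; ∠(NP, PV) = 90.00° ✓; |NP| = 9.800 ✓; bearing(N→F) − bearing(N→P) = 114.0° ✓; |NF| = 9.800 ✓; ∠(NF, FH) = 94.80° ✗; |FH| = 23.10 ✓.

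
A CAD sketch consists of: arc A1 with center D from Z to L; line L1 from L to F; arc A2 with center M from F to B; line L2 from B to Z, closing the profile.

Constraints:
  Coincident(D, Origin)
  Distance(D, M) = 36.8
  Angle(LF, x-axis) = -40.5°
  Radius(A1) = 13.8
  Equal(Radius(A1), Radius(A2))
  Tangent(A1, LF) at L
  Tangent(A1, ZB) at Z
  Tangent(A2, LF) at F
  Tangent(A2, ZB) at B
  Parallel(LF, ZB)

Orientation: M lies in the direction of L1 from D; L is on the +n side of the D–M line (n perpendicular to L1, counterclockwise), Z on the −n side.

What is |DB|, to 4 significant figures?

39.30

Tangency of A1 to both parallel lines with radius 13.8 puts L and Z at D ± 13.8·n: L = (8.962, 10.49), Z = (-8.962, -10.49). Equal radii place F and B the same way about M: F = M + 13.8·n = (36.95, -13.41), B = M − 13.8·n = (19.02, -34.39). Then |DB| = |B − D| = 39.30.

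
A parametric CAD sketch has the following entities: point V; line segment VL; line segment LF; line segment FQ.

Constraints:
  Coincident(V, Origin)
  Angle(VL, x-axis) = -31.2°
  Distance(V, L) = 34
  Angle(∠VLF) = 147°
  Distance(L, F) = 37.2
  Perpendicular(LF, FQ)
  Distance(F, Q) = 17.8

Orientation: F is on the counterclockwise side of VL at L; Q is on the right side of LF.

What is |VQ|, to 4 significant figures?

75.08

V is at the origin; VL runs at -31.2° with length 34.0, so L = 34.0·(cos -31.2°, sin -31.2°) = (29.08, -17.61). ∠VLF = 147.0°, so LF runs at -31.2° + (180° − 147.0°) = 1.800° from the x-axis; with |LF| = 37.2, F = L + 37.2·(cos 1.800°, sin 1.800°) = (66.26, -16.44). LF is perpendicular to FQ; with |FQ| = 17.8 on the right of LF, Q = F + 17.8·(0.03141, -0.9995) = (66.82, -34.24). Then |VQ| = |Q − V| = 75.08.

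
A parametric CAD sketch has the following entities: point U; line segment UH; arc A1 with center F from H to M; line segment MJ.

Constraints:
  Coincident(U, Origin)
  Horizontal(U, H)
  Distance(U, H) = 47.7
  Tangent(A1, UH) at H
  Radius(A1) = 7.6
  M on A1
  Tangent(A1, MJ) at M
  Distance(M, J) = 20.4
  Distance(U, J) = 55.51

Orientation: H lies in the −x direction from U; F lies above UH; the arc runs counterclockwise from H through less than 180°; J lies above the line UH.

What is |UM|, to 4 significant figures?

41.74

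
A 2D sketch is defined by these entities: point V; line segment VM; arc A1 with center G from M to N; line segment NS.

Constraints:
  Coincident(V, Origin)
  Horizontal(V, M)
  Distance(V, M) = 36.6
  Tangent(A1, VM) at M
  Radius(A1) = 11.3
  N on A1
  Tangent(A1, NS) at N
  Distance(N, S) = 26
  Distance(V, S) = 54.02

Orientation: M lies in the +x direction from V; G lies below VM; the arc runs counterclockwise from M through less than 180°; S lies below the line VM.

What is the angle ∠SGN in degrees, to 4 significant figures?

66.51°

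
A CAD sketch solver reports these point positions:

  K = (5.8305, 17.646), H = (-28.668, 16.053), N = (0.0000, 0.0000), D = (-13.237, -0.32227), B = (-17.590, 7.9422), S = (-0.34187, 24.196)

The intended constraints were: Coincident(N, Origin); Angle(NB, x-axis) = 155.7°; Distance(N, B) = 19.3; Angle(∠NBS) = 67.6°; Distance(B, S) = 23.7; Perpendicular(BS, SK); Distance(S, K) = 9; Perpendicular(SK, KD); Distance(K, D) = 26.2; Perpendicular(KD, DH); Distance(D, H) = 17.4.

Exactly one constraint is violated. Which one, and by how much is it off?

Distance(D, H) = 17.4 — off by 5.10.

N = (0.00, 0.00) ✓; NB at 155.7° ✓; |NB| = 19.30 ✓; ∠NBS = 67.60° ✓; |BS| = 23.70 ✓; ∠(BS, SK) = 90.00° ✓; |SK| = 9.000 ✓; ∠(SK, KD) = 90.00° ✓; |KD| = 26.20 ✓; ∠(KD, DH) = 90.00° ✓; |DH| = 22.50 ✗.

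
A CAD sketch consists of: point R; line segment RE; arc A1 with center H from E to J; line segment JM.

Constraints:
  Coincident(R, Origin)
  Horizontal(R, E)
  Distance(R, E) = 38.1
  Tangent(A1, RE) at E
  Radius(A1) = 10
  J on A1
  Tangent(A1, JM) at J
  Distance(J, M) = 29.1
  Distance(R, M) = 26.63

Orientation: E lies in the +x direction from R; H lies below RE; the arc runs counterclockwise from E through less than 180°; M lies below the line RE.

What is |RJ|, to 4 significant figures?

30.98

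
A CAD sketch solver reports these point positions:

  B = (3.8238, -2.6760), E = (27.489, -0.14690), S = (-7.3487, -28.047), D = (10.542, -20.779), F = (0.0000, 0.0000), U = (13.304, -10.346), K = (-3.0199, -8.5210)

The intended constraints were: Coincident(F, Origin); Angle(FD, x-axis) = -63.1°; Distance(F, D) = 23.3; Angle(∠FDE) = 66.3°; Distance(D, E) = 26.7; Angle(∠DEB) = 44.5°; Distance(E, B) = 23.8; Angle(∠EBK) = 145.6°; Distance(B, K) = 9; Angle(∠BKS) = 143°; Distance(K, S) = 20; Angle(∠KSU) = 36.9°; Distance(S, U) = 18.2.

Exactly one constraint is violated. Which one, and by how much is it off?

Distance(S, U) = 18.2 — off by 9.00.

F = (0.00, 0.00) ✓; FD at -63.10° ✓; |FD| = 23.30 ✓; ∠FDE = 66.30° ✓; |DE| = 26.70 ✓; ∠DEB = 44.50° ✓; |EB| = 23.80 ✓; ∠EBK = 145.6° ✓; |BK| = 9.000 ✓; ∠BKS = 143.0° ✓; |KS| = 20.00 ✓; ∠KSU = 36.90° ✓; |SU| = 27.20 ✗.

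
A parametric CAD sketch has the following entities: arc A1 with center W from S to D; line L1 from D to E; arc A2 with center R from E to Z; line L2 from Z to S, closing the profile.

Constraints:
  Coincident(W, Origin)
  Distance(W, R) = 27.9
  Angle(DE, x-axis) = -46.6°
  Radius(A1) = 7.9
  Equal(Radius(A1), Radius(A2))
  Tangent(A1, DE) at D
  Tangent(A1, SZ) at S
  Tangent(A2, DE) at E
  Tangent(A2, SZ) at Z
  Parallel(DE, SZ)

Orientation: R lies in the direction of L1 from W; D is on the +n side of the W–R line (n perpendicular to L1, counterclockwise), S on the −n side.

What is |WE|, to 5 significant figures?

28.997

Tangency of A1 to both parallel lines with radius 7.9 puts D and S at W ± 7.9·n: D = (5.7399, 5.4280), S = (-5.7399, -5.4280). Equal radii place E and Z the same way about R: E = R + 7.9·n = (24.910, -14.843), Z = R − 7.9·n = (13.430, -25.699). Then |WE| = |E − W| = 28.997.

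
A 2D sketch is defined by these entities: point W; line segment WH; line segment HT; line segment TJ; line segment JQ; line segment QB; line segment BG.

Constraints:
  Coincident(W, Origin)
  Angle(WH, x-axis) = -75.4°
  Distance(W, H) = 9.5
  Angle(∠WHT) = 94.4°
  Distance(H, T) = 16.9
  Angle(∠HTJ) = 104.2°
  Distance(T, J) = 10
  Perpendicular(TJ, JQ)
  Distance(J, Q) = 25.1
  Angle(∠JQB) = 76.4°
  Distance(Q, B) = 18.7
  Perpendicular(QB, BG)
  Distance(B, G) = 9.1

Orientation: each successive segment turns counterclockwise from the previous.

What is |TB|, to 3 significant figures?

22.3

W is at the origin; WH runs at -75.4° with length 9.5, so H = (2.39, -9.19). ∠WHT = 94.4° gives HT at 10.2° from the x-axis; with |HT| = 16.9, T = (19.0, -6.20). ∠HTJ = 104.2° gives TJ at 86.0° from the x-axis; with |TJ| = 10.0, J = (19.7, 3.78). TJ is perpendicular to JQ, so JQ runs at 176°; with |JQ| = 25.1, Q = (-5.31, 5.53). ∠JQB = 76.4° gives QB at -80.4° from the x-axis; with |QB| = 18.7, B = (-2.20, -12.9). Then |TB| = |B − T| = 22.3.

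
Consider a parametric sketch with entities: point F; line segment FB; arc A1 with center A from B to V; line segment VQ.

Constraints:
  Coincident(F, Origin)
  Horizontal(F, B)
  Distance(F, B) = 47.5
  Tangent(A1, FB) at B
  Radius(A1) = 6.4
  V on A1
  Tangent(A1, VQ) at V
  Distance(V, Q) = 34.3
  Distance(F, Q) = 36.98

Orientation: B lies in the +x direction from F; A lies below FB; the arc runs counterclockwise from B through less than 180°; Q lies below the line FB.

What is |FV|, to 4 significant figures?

42.47

F is at the origin; F and B share the same y with |FB| = 47.5 and B on the +x side, so B = (47.50, 0.000). Tangency of A1 to FB means the radius AB is perpendicular to FB, so A = B + (0, -6.4) = (47.50, -6.400). Since AV ⟂ VQ (tangency), |AQ| = √(6.4² + 34.3²) = 34.89 regardless of where V sits on A1. So Q lies on both circle(F, 36.98) and circle(A, 34.89); the below-FB intersection is Q = (21.73, -29.92). V is the foot of the tangent from Q: V = (42.39, -2.545).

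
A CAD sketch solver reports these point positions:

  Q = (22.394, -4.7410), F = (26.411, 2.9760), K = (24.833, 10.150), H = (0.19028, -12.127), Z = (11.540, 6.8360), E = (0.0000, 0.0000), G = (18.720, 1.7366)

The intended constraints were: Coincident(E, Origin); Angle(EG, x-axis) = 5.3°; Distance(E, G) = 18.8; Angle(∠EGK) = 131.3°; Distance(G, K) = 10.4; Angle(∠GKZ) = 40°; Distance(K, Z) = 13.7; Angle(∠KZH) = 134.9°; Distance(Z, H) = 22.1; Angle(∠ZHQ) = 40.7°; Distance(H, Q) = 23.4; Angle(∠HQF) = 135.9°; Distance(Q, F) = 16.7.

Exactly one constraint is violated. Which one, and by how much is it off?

Distance(Q, F) = 16.7 — off by 8.00.

E = (0.00, 0.00) ✓; EG at 5.300° ✓; |EG| = 18.80 ✓; ∠EGK = 131.3° ✓; |GK| = 10.40 ✓; ∠GKZ = 40.00° ✓; |KZ| = 13.70 ✓; ∠KZH = 134.9° ✓; |ZH| = 22.10 ✓; ∠ZHQ = 40.70° ✓; |HQ| = 23.40 ✓; ∠HQF = 135.9° ✓; |QF| = 8.700 ✗.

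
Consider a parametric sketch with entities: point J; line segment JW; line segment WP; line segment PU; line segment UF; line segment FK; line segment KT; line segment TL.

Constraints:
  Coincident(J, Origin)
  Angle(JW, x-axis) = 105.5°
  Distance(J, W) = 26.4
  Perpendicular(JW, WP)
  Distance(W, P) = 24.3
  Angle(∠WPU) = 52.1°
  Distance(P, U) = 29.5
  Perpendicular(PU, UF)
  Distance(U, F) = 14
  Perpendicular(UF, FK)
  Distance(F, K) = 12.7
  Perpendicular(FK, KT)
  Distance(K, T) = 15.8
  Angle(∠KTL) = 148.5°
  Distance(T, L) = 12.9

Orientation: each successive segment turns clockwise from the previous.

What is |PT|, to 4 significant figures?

16.90

J is at the origin; JW runs at 105.5° with length 26.4, so W = (-7.055, 25.44). The perpendicularity gives WP at right angles to JW, so WP runs at 15.50°; with |WP| = 24.3, P = (16.36, 31.93). ∠WPU = 52.1° gives PU at -112.4° from the x-axis; with |PU| = 29.5, U = (5.120, 4.660). PU ⟂ UF, so UF runs at 157.6°; with |UF| = 14.0, F = (-7.824, 9.995). The perpendicularity gives FK at right angles to UF, so FK runs at 67.60°; with |FK| = 12.7, K = (-2.984, 21.74). The perpendicularity gives KT at right angles to FK, so KT runs at -22.40°; with |KT| = 15.8, T = (11.62, 15.72). Then |PT| = |T − P| = 16.90.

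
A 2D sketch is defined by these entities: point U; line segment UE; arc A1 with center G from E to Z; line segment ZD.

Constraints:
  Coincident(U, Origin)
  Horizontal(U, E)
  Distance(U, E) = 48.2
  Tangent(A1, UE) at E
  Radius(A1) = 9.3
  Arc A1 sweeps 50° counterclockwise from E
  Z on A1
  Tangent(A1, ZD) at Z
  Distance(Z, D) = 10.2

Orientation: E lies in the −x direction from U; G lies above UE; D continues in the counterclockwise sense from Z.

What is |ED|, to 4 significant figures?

17.64

U is at the origin; U and E share the same y with |UE| = 48.2 and E on the −x side, so E = (-48.20, 0.000). A1 meets UE tangentially, so GE is at right angles to UE, so G = E + (0, 9.3) = (-48.20, 9.300). On A1, E sits at bearing -90° from G; a 50° counterclockwise sweep puts Z at bearing -40°, so Z = G + 9.3·(cos -40°, sin -40°) = (-41.08, 3.322). The tangent condition forces GZ to be normal to ZD, so ZD runs along (−sin -40°, cos -40°); with |ZD| = 10.2, D = (-34.52, 11.14). Then |ED| = |D − E| = 17.64.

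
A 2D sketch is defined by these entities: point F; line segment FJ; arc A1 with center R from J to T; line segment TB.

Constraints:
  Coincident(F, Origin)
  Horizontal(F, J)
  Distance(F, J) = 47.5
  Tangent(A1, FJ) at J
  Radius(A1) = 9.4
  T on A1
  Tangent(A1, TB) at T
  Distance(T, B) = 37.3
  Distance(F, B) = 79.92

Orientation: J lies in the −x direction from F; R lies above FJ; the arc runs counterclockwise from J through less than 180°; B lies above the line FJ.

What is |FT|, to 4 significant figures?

44.11

Checks: ∠(RJ, JF) = 90.00° ✓; |RT| = 9.400 ✓; ∠(RT, TB) = 90.00° ✓; |TB| = 37.30 ✓; |FB| = 79.92 ✓.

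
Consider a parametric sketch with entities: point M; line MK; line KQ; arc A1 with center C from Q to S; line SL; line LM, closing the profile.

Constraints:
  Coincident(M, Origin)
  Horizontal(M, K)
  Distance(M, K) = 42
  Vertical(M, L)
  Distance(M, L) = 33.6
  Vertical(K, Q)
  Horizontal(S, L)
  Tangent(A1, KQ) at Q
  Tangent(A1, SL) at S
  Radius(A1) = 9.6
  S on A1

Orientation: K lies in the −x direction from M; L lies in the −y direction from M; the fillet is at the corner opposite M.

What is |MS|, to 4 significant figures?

46.68

M is at the origin; MK is horizontal with |MK| = 42.0 and K on the −x side, so K = (-42.00, 0.000). M and L share the same x with |ML| = 33.6 and L on the −y side, so L = (0.000, -33.60). The virtual corner opposite M is at (-42.00, -33.60). A1 meets KQ tangentially, so CQ is at right angles to KQ and tangency of A1 to SL means the radius CS is perpendicular to SL, with radius 9.6, so the center C sits 9.6 in from both sides at C = (-32.40, -24.00). That places the tangent points at Q = (-42.00, -24.00) on KQ and S = (-32.40, -33.60) on SL. Then |MS| = |S − M| = 46.68.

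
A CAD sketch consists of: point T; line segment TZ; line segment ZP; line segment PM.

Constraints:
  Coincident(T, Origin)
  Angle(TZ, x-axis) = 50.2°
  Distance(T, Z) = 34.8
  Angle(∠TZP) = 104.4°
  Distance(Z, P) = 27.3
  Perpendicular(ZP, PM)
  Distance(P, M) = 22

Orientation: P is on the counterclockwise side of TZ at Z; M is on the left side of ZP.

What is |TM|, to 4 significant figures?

37.81

T is at the origin; TZ runs at 50.2° with length 34.8, so Z = 34.8·(cos 50.2°, sin 50.2°) = (22.28, 26.74). ∠TZP = 104.4°, so ZP runs at 50.2° + (180° − 104.4°) = 125.8° from the x-axis; with |ZP| = 27.3, P = Z + 27.3·(cos 125.8°, sin 125.8°) = (6.306, 48.88). ZP is perpendicular to PM; with |PM| = 22.0 on the left of ZP, M = P + 22.0·(-0.8111, -0.5850) = (-11.54, 36.01). Then |TM| = |M − T| = 37.81.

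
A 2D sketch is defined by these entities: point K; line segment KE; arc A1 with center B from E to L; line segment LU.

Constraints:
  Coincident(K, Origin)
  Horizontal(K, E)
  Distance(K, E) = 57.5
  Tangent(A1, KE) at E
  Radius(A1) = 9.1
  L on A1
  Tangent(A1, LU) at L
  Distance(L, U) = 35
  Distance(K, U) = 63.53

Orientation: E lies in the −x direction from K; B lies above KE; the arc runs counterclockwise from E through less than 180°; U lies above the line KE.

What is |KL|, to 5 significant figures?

49.166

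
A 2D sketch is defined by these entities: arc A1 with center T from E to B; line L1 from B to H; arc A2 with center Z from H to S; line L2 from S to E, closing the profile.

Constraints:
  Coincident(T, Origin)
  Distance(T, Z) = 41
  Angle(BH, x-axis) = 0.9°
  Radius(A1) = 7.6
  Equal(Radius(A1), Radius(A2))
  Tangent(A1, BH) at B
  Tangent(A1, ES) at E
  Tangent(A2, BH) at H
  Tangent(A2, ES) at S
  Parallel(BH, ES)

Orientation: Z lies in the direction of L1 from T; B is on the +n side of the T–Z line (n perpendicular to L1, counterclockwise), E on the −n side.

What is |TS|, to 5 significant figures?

41.698

Tangency of A1 to both parallel lines with radius 7.6 puts B and E at T ± 7.6·n: B = (-0.11938, 7.5991), E = (0.11938, -7.5991). Equal radii place H and S the same way about Z: H = Z + 7.6·n = (40.876, 8.2431), S = Z − 7.6·n = (41.114, -6.9551). Then |TS| = |S − T| = 41.698.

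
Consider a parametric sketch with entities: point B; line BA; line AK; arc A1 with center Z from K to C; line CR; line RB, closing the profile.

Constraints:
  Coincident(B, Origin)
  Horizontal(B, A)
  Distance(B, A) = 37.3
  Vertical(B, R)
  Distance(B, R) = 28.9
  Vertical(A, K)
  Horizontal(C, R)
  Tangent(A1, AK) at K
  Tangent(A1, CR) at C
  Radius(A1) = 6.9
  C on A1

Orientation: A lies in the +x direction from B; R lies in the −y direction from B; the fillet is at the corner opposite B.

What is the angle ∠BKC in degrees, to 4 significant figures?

75.53°

B is at the origin; BA is horizontal with |BA| = 37.3 and A on the +x side, so A = (37.30, 0.000). B and R share the same x with |BR| = 28.9 and R on the −y side, so R = (0.000, -28.90). The virtual corner opposite B is at (37.30, -28.90). Since A1 is tangent to AK there, ZK ⟂ AK and A1 meets CR tangentially, so ZC is at right angles to CR, with radius 6.9, so the center Z sits 6.9 in from both sides at Z = (30.40, -22.00). That places the tangent points at K = (37.30, -22.00) on AK and C = (30.40, -28.90) on CR. Then cos ∠BKC = KB·KC / (|KB||KC|), giving 75.53°.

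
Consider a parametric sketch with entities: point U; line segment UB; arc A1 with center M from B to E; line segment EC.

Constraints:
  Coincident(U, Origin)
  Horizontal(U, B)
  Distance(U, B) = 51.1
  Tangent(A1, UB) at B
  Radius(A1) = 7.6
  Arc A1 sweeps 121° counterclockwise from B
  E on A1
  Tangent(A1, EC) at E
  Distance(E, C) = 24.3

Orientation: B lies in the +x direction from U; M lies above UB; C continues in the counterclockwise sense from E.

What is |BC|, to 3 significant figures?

32.9

U is at the origin; UB is horizontal with |UB| = 51.1 and B on the +x side, so B = (51.1, 0.00). The tangent condition forces MB to be normal to UB, so M = B + (0, 7.6) = (51.1, 7.60). On A1, B sits at bearing -90° from M; a 121° counterclockwise sweep puts E at bearing 31°, so E = M + 7.6·(cos 31°, sin 31°) = (57.6, 11.5). Tangency of A1 to EC means the radius ME is perpendicular to EC, so EC runs along (−sin 31°, cos 31°); with |EC| = 24.3, C = (45.1, 32.3). Then |BC| = |C − B| = 32.9.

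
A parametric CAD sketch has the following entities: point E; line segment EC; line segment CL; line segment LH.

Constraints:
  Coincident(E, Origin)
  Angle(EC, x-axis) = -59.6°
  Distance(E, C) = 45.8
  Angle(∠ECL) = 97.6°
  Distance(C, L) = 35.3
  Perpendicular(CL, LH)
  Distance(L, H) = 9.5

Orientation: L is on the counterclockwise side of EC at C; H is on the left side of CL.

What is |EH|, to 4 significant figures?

54.76

∠ECL = 97.6°, so CL runs at -59.6° + (180° − 97.6°) = 22.80° from the x-axis; with |CL| = 35.3, L = C + 35.3·(cos 22.80°, sin 22.80°) = (55.72, -25.82). CL ⟂ LH; with |LH| = 9.5 on the left of CL, H = L + 9.5·(-0.3875, 0.9219) = (52.04, -17.07). Then |EH| = |H − E| = 54.76.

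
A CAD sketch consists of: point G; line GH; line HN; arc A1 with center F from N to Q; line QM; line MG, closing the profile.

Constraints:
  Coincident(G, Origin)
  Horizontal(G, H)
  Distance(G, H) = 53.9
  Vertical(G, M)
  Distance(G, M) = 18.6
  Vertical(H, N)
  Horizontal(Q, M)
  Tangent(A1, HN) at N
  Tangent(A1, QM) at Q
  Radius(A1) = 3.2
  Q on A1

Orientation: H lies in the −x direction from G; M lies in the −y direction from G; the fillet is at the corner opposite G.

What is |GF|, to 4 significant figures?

52.99

G is at the origin; G and H share the same y with |GH| = 53.9 and H on the −x side, so H = (-53.90, 0.000). G and M share the same x with |GM| = 18.6 and M on the −y side, so M = (0.000, -18.60). The virtual corner opposite G is at (-53.90, -18.60). A1 meets HN tangentially, so FN is at right angles to HN and the tangent condition forces FQ to be normal to QM, with radius 3.2, so the center F sits 3.2 in from both sides at F = (-50.70, -15.40). Then |GF| = |F − G| = 52.99.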